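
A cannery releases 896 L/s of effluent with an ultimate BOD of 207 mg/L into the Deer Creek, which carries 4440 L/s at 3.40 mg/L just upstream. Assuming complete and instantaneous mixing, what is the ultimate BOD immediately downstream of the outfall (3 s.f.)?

37.6 mg/L

Flow-weighted mixing: C = (Q_r C_r + Q_w C_w)/(Q_r + Q_w)
= (4440×3.40 + 896×207)/(4440 + 896) = 200600/5336 = 37.59 mg/L.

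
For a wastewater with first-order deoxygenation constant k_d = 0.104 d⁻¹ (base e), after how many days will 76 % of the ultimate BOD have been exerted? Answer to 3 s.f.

y/L₀ = 1 − e^(−k_d t) = 0.76 ⇒ e^(−k_d t) = 0.240
t = −ln(0.240) / 0.104 = 1.427 / 0.104 = 13.72 d.

t ≈ 13.7 d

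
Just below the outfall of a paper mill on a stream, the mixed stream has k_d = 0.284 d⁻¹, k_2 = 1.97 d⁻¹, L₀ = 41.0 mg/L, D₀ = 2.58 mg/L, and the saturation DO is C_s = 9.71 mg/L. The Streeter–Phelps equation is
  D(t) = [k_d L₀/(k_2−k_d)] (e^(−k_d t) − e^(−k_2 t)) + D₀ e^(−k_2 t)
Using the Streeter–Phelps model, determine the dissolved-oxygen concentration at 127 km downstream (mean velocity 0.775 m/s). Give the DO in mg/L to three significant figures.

Travel time t = x/v = 127 km / (0.775 m/s) = 127000 m / 0.775 m/s = 163900 s = 1.897 d.
k_d L₀/(k_2−k_d) = 0.284×41.0/(1.97−0.284) = 11.64/1.686 = 6.906 mg/L.
e^(−k_d t) = e^(−0.284×1.897) = 0.5835; e^(−k_2 t) = e^(−1.97×1.897) = 0.02384.
D = 6.906 × (0.5835 − 0.02384) + 2.58 × 0.02384 = 3.865 + 0.06151 = 3.927 mg/L.
DO = C_s − D = 9.71 − 3.927 = 5.783 mg/L.

DO ≈ 5.78 mg/L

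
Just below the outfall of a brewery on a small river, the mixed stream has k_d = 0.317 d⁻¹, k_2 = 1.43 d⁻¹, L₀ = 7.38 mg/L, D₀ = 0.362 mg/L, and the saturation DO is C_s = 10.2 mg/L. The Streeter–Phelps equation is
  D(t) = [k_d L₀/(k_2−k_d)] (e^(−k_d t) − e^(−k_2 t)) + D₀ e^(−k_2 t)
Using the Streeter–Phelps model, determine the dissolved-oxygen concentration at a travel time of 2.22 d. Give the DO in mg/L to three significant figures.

DO ≈ 9.23 mg/L

k_d L₀/(k_2−k_d) = 0.317×7.38/(1.43−0.317) = 2.339/1.113 = 2.102 mg/L.
e^(−k_d t) = e^(−0.317×2.220) = 0.4947; e^(−k_2 t) = e^(−1.43×2.220) = 0.04181.
D = 2.102 × (0.4947 − 0.04181) + 0.362 × 0.04181 = 0.9520 + 0.01514 = 0.9671 mg/L.
DO = C_s − D = 10.2 − 0.9671 = 9.233 mg/L.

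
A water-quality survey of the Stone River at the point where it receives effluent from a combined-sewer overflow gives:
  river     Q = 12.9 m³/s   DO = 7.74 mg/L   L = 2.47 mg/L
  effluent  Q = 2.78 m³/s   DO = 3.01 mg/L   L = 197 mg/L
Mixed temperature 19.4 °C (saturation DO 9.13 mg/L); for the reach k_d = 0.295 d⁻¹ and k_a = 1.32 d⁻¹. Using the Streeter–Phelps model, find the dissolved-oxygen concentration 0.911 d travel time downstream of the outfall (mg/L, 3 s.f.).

DO ≈ 3.53 mg/L

Mixed DO = (12.9×7.74 + 2.78×3.01)/(12.9+2.78) = 108.2/15.68 = 6.901 mg/L.
Mixed L₀ = (12.9×2.47 + 2.78×197)/(15.68) = 579.5/15.68 = 36.96 mg/L.
Initial deficit D₀ = C_s − DO₀ = 9.13 − 6.901 = 2.229 mg/L.
D(0.911) = [0.295×36.96/(1.32−0.295)](e^(−0.295×0.911) − e^(−1.32×0.911)) + 2.229 e^(−1.32×0.911)
= 10.64 × (0.7643 − 0.3004) + 2.229 × 0.3004 = 5.604 mg/L.
DO = 9.13 − 5.604 = 3.526 mg/L.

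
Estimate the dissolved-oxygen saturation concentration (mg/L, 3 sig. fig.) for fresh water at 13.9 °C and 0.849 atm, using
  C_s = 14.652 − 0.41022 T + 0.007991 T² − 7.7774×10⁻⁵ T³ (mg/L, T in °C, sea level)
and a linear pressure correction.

At sea level: C_s = 14.652 − 0.41022×13.9 + 0.007991×13.9² − 7.7774×10⁻⁵×13.9³ = 10.29 mg/L.
Pressure correction: C_s' = 10.29 × 0.849 = 8.732 mg/L.

C_s ≈ 8.73 mg/L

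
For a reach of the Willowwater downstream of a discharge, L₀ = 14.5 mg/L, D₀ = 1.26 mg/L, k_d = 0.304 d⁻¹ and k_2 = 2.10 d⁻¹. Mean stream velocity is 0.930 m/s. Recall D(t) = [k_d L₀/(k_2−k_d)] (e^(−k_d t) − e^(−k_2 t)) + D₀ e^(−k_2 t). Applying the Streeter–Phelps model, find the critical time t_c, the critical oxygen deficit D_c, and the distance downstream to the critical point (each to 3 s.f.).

t_c ≈ 0.675 d; D_c ≈ 1.71 mg/L; x_c ≈ 54.2 km

t_c = [1/(k_2−k_d)] ln[(k_2/k_d)(1 − D₀(k_2−k_d)/(k_d L₀))]
= [1/(2.10−0.304)] ln[(2.10/0.304)(1 − 1.26×1.796/(0.304×14.5))]
= (1/1.796) ln[6.908 × 0.4866] = 0.5568 × ln(3.362) = 0.5568 × 1.212 = 0.6751 d.
L(t_c) = L₀ e^(−k_d t_c) = 14.5 × 0.8145 = 11.81 mg/L, and at the critical point k_2 D_c = k_d L, so D_c = (0.304/2.10) × 11.81 = 1.710 mg/L.
x_c = v t_c = 0.930 m/s × 0.6751 d × 86400 s/d = 54240 m ≈ 54.2 km.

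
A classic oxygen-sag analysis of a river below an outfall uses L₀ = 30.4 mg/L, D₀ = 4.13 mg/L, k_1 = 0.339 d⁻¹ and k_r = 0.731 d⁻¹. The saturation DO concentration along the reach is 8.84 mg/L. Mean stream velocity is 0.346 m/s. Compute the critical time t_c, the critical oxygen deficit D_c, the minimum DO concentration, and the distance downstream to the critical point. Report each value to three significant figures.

t_c ≈ 1.52 d; D_c ≈ 8.41 mg/L; min DO ≈ 0.431 mg/L; x_c ≈ 45.6 km

At the critical point dD/dt = 0, so k_1 L₀ e^(−k_1 t) = k_r D. Substituting D(t) from the Streeter–Phelps equation and solving for t gives
t_c = ln[(k_r/k_1)(1 − D₀(k_r−k_1)/(k_1 L₀))] / (k_r−k_1).
Here k_r−k_1 = 0.3920 d⁻¹ and 1 − D₀(k_r−k_1)/(k_1 L₀) = 1 − 4.13×0.3920/(0.339×30.4) = 0.8429, so
t_c = ln(2.156 × 0.8429) / 0.3920 = 0.5975 / 0.3920 = 1.524 d.
D_c = (k_1/k_r) L₀ e^(−k_1 t_c) = (0.339/0.731) × 30.4 × e^(−0.339×1.524) = 0.4637 × 30.4 × 0.5965 = 8.409 mg/L.
Minimum DO = C_s − D_c = 8.84 − 8.409 = 0.4310 mg/L.
x_c = v t_c = 0.346 m/s × 1.524 d × 86400 s/d = 45570 m ≈ 45.6 km.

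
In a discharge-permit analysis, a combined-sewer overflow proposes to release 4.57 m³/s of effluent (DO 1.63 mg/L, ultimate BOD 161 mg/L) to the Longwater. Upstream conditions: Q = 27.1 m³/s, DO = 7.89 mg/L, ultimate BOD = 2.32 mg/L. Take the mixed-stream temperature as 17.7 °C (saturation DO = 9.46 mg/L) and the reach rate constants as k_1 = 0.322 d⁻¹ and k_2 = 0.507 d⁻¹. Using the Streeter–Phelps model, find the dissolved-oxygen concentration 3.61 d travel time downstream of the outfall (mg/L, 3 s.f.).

DO ≈ 2.38 mg/L

Mixed DO = (27.1×7.89 + 4.57×1.63)/(27.1+4.57) = 221.3/31.67 = 6.987 mg/L.
Mixed L₀ = (27.1×2.32 + 4.57×161)/(31.67) = 798.6/31.67 = 25.22 mg/L.
Initial deficit D₀ = C_s − DO₀ = 9.46 − 6.987 = 2.473 mg/L.
D(3.61) = [0.322×25.22/(0.507−0.322)](e^(−0.322×3.61) − e^(−0.507×3.61)) + 2.473 e^(−0.507×3.61)
= 43.89 × (0.3127 − 0.1604) + 2.473 × 0.1604 = 7.084 mg/L.
DO = 9.46 − 7.084 = 2.376 mg/L.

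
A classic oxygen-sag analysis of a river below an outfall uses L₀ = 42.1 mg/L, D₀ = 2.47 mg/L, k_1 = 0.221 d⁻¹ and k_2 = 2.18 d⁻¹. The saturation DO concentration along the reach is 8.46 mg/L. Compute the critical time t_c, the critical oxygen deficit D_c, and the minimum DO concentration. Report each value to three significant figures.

t_c ≈ 0.794 d; D_c ≈ 3.58 mg/L; min DO ≈ 4.88 mg/L

t_c = [1/(k_2−k_1)] ln[(k_2/k_1)(1 − D₀(k_2−k_1)/(k_1 L₀))]
= [1/(2.18−0.221)] ln[(2.18/0.221)(1 − 2.47×1.959/(0.221×42.1))]
= (1/1.959) ln[9.864 × 0.4799] = 0.5105 × ln(4.734) = 0.5105 × 1.555 = 0.7937 d.
L(t_c) = L₀ e^(−k_1 t_c) = 42.1 × 0.8391 = 35.33 mg/L, and at the critical point k_2 D_c = k_1 L, so D_c = (0.221/2.18) × 35.33 = 3.581 mg/L.
Minimum DO = C_s − D_c = 8.46 − 3.581 = 4.879 mg/L.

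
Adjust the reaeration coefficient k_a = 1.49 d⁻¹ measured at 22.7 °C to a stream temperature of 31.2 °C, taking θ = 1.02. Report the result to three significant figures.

k_a ≈ 1.76 d⁻¹

k_a(T₂) = k_a(T₁) · θ^(T₂−T₁) = 1.49 × 1.02^(31.2−22.7)
= 1.49 × 1.02^8.50 = 1.49 × 1.183 = 1.763 d⁻¹.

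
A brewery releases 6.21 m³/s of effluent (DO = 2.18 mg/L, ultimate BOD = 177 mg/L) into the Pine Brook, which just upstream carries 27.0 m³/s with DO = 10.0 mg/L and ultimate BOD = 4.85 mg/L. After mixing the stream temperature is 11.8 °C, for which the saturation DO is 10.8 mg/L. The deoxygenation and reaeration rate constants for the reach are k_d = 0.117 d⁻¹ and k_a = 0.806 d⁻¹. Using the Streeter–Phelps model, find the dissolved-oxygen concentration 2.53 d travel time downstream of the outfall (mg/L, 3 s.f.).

Mixed DO = (27.0×10.0 + 6.21×2.18)/(27.0+6.21) = 283.5/33.21 = 8.538 mg/L.
Mixed L₀ = (27.0×4.85 + 6.21×177)/(33.21) = 1230/33.21 = 37.04 mg/L.
Initial deficit D₀ = C_s − DO₀ = 10.8 − 8.538 = 2.262 mg/L.
D(2.53) = [0.117×37.04/(0.806−0.117)](e^(−0.117×2.53) − e^(−0.806×2.53)) + 2.262 e^(−0.806×2.53)
= 6.290 × (0.7438 − 0.1301) + 2.262 × 0.1301 = 4.154 mg/L.
DO = 10.8 − 4.154 = 6.646 mg/L.

DO ≈ 6.65 mg/L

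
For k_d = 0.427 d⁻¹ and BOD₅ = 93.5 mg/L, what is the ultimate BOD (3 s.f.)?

BOD₅ = L₀(1 − e^(−5k_d)) ⇒ L₀ = BOD₅ / (1 − e^(−5×0.427))
= 93.5 / (1 − 0.1182) = 93.5 / 0.8818 = 106.0 mg/L.

L₀ ≈ 106 mg/L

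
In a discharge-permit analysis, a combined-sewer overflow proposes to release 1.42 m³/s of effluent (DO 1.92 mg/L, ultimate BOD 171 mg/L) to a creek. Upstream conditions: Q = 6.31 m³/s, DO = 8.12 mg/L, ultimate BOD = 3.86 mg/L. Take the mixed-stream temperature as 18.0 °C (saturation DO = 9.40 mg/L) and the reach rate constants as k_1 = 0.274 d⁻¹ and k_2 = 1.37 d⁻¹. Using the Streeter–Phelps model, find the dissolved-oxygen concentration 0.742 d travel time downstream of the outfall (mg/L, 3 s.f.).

Mixed DO = (6.31×8.12 + 1.42×1.92)/(6.31+1.42) = 53.96/7.730 = 6.981 mg/L.
Mixed L₀ = (6.31×3.86 + 1.42×171)/(7.730) = 267.2/7.730 = 34.56 mg/L.
Initial deficit D₀ = C_s − DO₀ = 9.40 − 6.981 = 2.419 mg/L.
D(0.742) = [0.274×34.56/(1.37−0.274)](e^(−0.274×0.742) − e^(−1.37×0.742)) + 2.419 e^(−1.37×0.742)
= 8.641 × (0.8160 − 0.3618) + 2.419 × 0.3618 = 4.800 mg/L.
DO = 9.40 − 4.800 = 4.600 mg/L.

DO ≈ 4.60 mg/L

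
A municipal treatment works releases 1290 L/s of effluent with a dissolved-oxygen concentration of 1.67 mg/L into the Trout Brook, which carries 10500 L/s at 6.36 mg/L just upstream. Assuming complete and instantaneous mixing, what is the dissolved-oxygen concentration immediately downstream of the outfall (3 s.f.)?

Flow-weighted mixing: C = (Q_r C_r + Q_w C_w)/(Q_r + Q_w)
= (10500×6.36 + 1290×1.67)/(10500 + 1290) = 68930/11790 = 5.847 mg/L.

5.85 mg/L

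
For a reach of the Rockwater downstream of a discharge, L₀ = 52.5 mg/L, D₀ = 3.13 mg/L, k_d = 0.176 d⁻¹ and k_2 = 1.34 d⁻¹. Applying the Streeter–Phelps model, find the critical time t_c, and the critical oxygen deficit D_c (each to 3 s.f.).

At the critical point dD/dt = 0, so k_d L₀ e^(−k_d t) = k_2 D. Substituting D(t) from the Streeter–Phelps equation and solving for t gives
t_c = ln[(k_2/k_d)(1 − D₀(k_2−k_d)/(k_d L₀))] / (k_2−k_d).
Here k_2−k_d = 1.164 d⁻¹ and 1 − D₀(k_2−k_d)/(k_d L₀) = 1 − 3.13×1.164/(0.176×52.5) = 0.6057, so
t_c = ln(7.614 × 0.6057) / 1.164 = 1.529 / 1.164 = 1.313 d.
D_c = (k_d/k_2) L₀ e^(−k_d t_c) = (0.176/1.34) × 52.5 × e^(−0.176×1.313) = 0.1313 × 52.5 × 0.7936 = 5.473 mg/L.

t_c ≈ 1.31 d; D_c ≈ 5.47 mg/L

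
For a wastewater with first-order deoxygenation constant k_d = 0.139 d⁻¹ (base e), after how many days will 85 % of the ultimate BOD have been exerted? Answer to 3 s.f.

y/L₀ = 1 − e^(−k_d t) = 0.85 ⇒ e^(−k_d t) = 0.150
t = −ln(0.150) / 0.139 = 1.897 / 0.139 = 13.65 d.

t ≈ 13.6 d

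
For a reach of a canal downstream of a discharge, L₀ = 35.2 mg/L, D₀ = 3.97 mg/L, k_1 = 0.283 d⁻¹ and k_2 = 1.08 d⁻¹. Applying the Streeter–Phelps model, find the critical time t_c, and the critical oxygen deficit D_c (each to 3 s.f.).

With k_2/k_1 = 3.816 and 1 − D₀(k_2−k_1)/(k_1 L₀) = 0.6824,
t_c = ln(3.816 × 0.6824) / (1.08 − 0.283) = ln(2.604) / 0.7970 = 0.9571/0.7970 = 1.201 d.
L(t_c) = L₀ e^(−k_1 t_c) = 35.2 × 0.7119 = 25.06 mg/L, and at the critical point k_2 D_c = k_1 L, so D_c = (0.283/1.08) × 25.06 = 6.566 mg/L.

t_c ≈ 1.20 d; D_c ≈ 6.57 mg/L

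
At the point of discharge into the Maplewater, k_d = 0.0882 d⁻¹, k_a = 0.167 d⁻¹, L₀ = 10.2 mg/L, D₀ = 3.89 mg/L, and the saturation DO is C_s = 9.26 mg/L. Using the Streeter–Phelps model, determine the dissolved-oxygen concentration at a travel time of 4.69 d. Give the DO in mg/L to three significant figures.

DO ≈ 5.15 mg/L

k_d L₀/(k_a−k_d) = 0.0882×10.2/(0.167−0.0882) = 0.8996/0.07880 = 11.42 mg/L.
e^(−k_d t) = e^(−0.0882×4.690) = 0.6612; e^(−k_a t) = e^(−0.167×4.690) = 0.4569.
D = 11.42 × (0.6612 − 0.4569) + 3.89 × 0.4569 = 2.332 + 1.777 = 4.110 mg/L.
DO = C_s − D = 9.26 − 4.110 = 5.150 mg/L.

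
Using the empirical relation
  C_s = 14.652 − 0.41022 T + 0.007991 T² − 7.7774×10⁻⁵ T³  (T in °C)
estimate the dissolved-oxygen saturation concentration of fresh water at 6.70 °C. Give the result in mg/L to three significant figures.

C_s ≈ 12.2 mg/L

C_s = 14.652 − 0.41022×6.70 + 0.007991×6.70² − 7.7774×10⁻⁵×6.70³ = 12.24 mg/L.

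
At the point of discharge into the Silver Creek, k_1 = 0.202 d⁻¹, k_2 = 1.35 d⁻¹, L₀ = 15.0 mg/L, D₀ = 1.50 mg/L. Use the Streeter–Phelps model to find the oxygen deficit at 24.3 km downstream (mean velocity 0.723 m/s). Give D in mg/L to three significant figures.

D ≈ 1.77 mg/L

Travel time t = x/v = 24.3 km / (0.723 m/s) = 24300 m / 0.723 m/s = 33610 s = 0.3890 d.
k_1 L₀/(k_2−k_1) = 0.202×15.0/(1.35−0.202) = 3.030/1.148 = 2.639 mg/L.
e^(−k_1 t) = e^(−0.202×0.3890) = 0.9244; e^(−k_2 t) = e^(−1.35×0.3890) = 0.5915.
D = 2.639 × (0.9244 − 0.5915) + 1.50 × 0.5915 = 0.8788 + 0.8872 = 1.766 mg/L.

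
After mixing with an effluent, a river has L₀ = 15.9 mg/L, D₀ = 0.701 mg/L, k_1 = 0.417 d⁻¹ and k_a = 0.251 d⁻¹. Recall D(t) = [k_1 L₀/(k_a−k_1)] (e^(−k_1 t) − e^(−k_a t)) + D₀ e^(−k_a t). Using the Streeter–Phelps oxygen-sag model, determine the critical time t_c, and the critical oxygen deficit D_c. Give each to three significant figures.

With k_a/k_1 = 0.6019 and 1 − D₀(k_a−k_1)/(k_1 L₀) = 1.018,
t_c = ln(0.6019 × 1.018) / (0.251 − 0.417) = ln(0.6125) / -0.1660 = -0.4902/-0.1660 = 2.953 d.
L(t_c) = L₀ e^(−k_1 t_c) = 15.9 × 0.2919 = 4.641 mg/L, and at the critical point k_a D_c = k_1 L, so D_c = (0.417/0.251) × 4.641 = 7.710 mg/L.

t_c ≈ 2.95 d; D_c ≈ 7.71 mg/L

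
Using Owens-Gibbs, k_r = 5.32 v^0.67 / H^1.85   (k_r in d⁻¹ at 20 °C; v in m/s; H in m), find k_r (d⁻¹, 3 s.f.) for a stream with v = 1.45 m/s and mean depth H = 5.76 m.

k_r = 5.32 × 1.45^0.67 / 5.76^1.85 = 5.32 × 1.283 / 25.51 = 0.2675 d⁻¹.

k_r ≈ 0.267 d⁻¹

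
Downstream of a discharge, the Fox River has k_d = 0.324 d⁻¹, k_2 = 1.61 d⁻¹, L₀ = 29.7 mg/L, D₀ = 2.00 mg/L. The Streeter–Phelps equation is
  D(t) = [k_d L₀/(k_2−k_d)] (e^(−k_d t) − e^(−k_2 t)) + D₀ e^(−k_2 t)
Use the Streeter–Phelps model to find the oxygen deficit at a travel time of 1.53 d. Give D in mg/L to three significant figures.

k_d L₀/(k_2−k_d) = 0.324×29.7/(1.61−0.324) = 9.623/1.286 = 7.483 mg/L.
e^(−k_d t) = e^(−0.324×1.530) = 0.6091; e^(−k_2 t) = e^(−1.61×1.530) = 0.08515.
D = 7.483 × (0.6091 − 0.08515) + 2.00 × 0.08515 = 3.921 + 0.1703 = 4.091 mg/L.

D ≈ 4.09 mg/L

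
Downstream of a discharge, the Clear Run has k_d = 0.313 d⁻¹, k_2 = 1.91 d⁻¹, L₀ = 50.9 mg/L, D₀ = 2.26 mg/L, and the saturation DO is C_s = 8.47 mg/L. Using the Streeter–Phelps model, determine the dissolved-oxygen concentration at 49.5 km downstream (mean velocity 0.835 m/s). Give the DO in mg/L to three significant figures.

DO ≈ 2.50 mg/L

Travel time t = x/v = 49.5 km / (0.835 m/s) = 49500 m / 0.835 m/s = 59280 s = 0.6861 d.
k_d L₀/(k_2−k_d) = 0.313×50.9/(1.91−0.313) = 15.93/1.597 = 9.976 mg/L.
e^(−k_d t) = e^(−0.313×0.6861) = 0.8067; e^(−k_2 t) = e^(−1.91×0.6861) = 0.2697.
D = 9.976 × (0.8067 − 0.2697) + 2.26 × 0.2697 = 5.358 + 0.6095 = 5.967 mg/L.
DO = C_s − D = 8.47 − 5.967 = 2.503 mg/L.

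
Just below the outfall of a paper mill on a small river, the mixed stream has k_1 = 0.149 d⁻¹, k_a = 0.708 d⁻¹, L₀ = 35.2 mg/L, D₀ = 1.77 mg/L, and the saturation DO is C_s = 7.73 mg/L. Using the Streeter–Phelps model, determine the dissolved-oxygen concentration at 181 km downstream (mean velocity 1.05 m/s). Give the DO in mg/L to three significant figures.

DO ≈ 2.61 mg/L

Travel time t = x/v = 181 km / (1.05 m/s) = 181000 m / 1.05 m/s = 172400 s = 1.995 d.
k_1 L₀/(k_a−k_1) = 0.149×35.2/(0.708−0.149) = 5.245/0.5590 = 9.382 mg/L.
e^(−k_1 t) = e^(−0.149×1.995) = 0.7428; e^(−k_a t) = e^(−0.708×1.995) = 0.2435.
D = 9.382 × (0.7428 − 0.2435) + 1.77 × 0.2435 = 4.685 + 0.4310 = 5.116 mg/L.
DO = C_s − D = 7.73 − 5.116 = 2.614 mg/L.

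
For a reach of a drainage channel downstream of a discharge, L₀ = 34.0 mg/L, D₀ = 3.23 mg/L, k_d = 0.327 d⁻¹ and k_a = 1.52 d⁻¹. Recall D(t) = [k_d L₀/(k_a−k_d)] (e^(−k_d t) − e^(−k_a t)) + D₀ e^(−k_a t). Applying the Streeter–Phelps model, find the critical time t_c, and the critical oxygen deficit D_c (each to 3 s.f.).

t_c = [1/(k_a−k_d)] ln[(k_a/k_d)(1 − D₀(k_a−k_d)/(k_d L₀))]
= [1/(1.52−0.327)] ln[(1.52/0.327)(1 − 3.23×1.193/(0.327×34.0))]
= (1/1.193) ln[4.648 × 0.6534] = 0.8382 × ln(3.037) = 0.8382 × 1.111 = 0.9312 d.
D_c = (k_d/k_a) L₀ e^(−k_d t_c) = (0.327/1.52) × 34.0 × e^(−0.327×0.9312) = 0.2151 × 34.0 × 0.7375 = 5.394 mg/L.

t_c ≈ 0.931 d; D_c ≈ 5.39 mg/L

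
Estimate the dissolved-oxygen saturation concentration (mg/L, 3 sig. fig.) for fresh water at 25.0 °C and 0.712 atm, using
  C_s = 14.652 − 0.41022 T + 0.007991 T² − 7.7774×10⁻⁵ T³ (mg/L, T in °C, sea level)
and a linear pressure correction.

C_s ≈ 5.82 mg/L

At sea level: C_s = 14.652 − 0.41022×25.0 + 0.007991×25.0² − 7.7774×10⁻⁵×25.0³ = 8.176 mg/L.
Pressure correction: C_s' = 8.176 × 0.712 = 5.821 mg/L.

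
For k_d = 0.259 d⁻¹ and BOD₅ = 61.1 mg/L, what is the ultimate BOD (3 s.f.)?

BOD₅ = L₀(1 − e^(−5k_d)) ⇒ L₀ = BOD₅ / (1 − e^(−5×0.259))
= 61.1 / (1 − 0.2739) = 61.1 / 0.7261 = 84.15 mg/L.

L₀ ≈ 84.1 mg/L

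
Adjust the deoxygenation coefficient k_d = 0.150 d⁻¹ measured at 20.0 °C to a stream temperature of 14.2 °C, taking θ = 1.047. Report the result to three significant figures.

k_d ≈ 0.115 d⁻¹

k_d(T₂) = k_d(T₁) · θ^(T₂−T₁) = 0.150 × 1.047^(14.2−20.0)
= 0.150 × 1.047^-5.80 = 0.150 × 0.7661 = 0.1149 d⁻¹.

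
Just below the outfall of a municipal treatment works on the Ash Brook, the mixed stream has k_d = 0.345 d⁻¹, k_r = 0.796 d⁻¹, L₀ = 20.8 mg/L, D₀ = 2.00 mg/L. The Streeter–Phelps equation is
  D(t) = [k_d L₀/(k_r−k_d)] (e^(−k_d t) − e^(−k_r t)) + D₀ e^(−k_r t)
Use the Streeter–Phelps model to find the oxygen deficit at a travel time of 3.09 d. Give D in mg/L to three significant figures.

D ≈ 4.29 mg/L

k_d L₀/(k_r−k_d) = 0.345×20.8/(0.796−0.345) = 7.176/0.4510 = 15.91 mg/L.
e^(−k_d t) = e^(−0.345×3.090) = 0.3444; e^(−k_r t) = e^(−0.796×3.090) = 0.08547.
D = 15.91 × (0.3444 − 0.08547) + 2.00 × 0.08547 = 4.119 + 0.1709 = 4.290 mg/L.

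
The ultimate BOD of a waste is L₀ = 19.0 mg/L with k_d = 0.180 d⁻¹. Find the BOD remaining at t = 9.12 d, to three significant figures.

L_t = L₀ e^(−k_d t) = 19.0 × e^(−0.180×9.12) = 19.0 × 0.1937 = 3.680 mg/L.

L ≈ 3.68 mg/L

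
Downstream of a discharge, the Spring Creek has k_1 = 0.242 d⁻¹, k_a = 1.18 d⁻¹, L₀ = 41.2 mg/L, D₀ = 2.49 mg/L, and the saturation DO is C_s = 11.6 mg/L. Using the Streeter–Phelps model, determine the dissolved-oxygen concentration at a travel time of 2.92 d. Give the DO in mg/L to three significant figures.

k_1 L₀/(k_a−k_1) = 0.242×41.2/(1.18−0.242) = 9.970/0.9380 = 10.63 mg/L.
e^(−k_1 t) = e^(−0.242×2.920) = 0.4933; e^(−k_a t) = e^(−1.18×2.920) = 0.03189.
D = 10.63 × (0.4933 − 0.03189) + 2.49 × 0.03189 = 4.905 + 0.07940 = 4.984 mg/L.
DO = C_s − D = 11.6 − 4.984 = 6.616 mg/L.

DO ≈ 6.62 mg/L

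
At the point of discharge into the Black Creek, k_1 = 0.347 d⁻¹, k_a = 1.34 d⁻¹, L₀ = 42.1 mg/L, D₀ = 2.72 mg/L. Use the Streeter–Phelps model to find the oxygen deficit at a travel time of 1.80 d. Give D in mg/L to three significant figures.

D ≈ 6.80 mg/L

k_1 L₀/(k_a−k_1) = 0.347×42.1/(1.34−0.347) = 14.61/0.9930 = 14.71 mg/L.
e^(−k_1 t) = e^(−0.347×1.800) = 0.5355; e^(−k_a t) = e^(−1.34×1.800) = 0.08964.
D = 14.71 × (0.5355 − 0.08964) + 2.72 × 0.08964 = 6.559 + 0.2438 = 6.803 mg/L.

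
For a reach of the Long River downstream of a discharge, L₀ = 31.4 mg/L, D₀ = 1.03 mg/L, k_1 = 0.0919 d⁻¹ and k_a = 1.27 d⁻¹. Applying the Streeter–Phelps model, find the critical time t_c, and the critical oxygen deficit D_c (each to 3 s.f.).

t_c ≈ 1.77 d; D_c ≈ 1.93 mg/L

t_c = [1/(k_a−k_1)] ln[(k_a/k_1)(1 − D₀(k_a−k_1)/(k_1 L₀))]
= [1/(1.27−0.0919)] ln[(1.27/0.0919)(1 − 1.03×1.178/(0.0919×31.4))]
= (1/1.178) ln[13.82 × 0.5795] = 0.8488 × ln(8.008) = 0.8488 × 2.080 = 1.766 d.
D_c = (k_1/k_a) L₀ e^(−k_1 t_c) = (0.0919/1.27) × 31.4 × e^(−0.0919×1.766) = 0.07236 × 31.4 × 0.8502 = 1.932 mg/L.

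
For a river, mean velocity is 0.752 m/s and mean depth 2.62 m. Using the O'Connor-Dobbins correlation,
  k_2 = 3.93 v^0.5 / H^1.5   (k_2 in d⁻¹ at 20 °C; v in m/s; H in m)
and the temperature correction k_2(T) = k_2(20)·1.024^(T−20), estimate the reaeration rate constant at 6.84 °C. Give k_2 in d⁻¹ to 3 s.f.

k_2 ≈ 0.588 d⁻¹

k_2(20) = 3.93 × 0.752^0.5 / 2.62^1.5 = 3.93 × 0.8672 / 4.241 = 0.8036 d⁻¹.
k_2(6.84) = 0.8036 × 1.024^(6.84−20) = 0.8036 × 0.7319 = 0.5882 d⁻¹.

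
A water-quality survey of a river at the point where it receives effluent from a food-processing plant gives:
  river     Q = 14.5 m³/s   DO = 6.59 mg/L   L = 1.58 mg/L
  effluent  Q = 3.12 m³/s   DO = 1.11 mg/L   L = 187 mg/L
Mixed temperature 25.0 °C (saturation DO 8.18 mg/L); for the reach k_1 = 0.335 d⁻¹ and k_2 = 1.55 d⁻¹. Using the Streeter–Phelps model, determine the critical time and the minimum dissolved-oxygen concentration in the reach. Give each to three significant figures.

t_c ≈ 1.00 d; minimum DO ≈ 2.86 mg/L

Mixed DO = (14.5×6.59 + 3.12×1.11)/(14.5+3.12) = 99.02/17.62 = 5.620 mg/L.
Mixed L₀ = (14.5×1.58 + 3.12×187)/(17.62) = 606.4/17.62 = 34.41 mg/L.
Initial deficit D₀ = C_s − DO₀ = 8.18 − 5.620 = 2.560 mg/L.
t_c = (1/1.215) ln[(1.55/0.335)(1 − 2.560×1.215/(0.335×34.41))] = 0.8230 × ln(3.378) = 1.002 d.
D_c = (0.335/1.55) × 34.41 × e^(−0.335×1.002) = 0.2161 × 34.41 × 0.7149 = 5.317 mg/L.
Minimum DO = 8.18 − 5.317 = 2.863 mg/L.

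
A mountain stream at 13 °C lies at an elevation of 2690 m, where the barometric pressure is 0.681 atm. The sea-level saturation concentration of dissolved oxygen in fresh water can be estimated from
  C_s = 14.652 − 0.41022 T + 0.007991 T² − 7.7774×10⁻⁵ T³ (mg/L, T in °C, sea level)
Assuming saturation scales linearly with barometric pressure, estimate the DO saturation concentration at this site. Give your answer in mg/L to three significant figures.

C_s ≈ 7.15 mg/L

At sea level: C_s = 14.652 − 0.41022×13 + 0.007991×13² − 7.7774×10⁻⁵×13³ = 10.50 mg/L.
Pressure correction: C_s' = 10.50 × 0.681 = 7.150 mg/L.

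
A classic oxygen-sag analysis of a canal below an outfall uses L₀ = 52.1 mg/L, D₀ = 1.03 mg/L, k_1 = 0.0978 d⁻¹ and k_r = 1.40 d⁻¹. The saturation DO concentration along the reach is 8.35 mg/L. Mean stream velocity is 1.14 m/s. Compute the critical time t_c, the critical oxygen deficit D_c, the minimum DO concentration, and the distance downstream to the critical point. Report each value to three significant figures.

t_c ≈ 1.81 d; D_c ≈ 3.05 mg/L; min DO ≈ 5.30 mg/L; x_c ≈ 178 km

With k_r/k_1 = 14.31 and 1 − D₀(k_r−k_1)/(k_1 L₀) = 0.7368,
t_c = ln(14.31 × 0.7368) / (1.40 − 0.0978) = ln(10.55) / 1.302 = 2.356/1.302 = 1.809 d.
L(t_c) = L₀ e^(−k_1 t_c) = 52.1 × 0.8378 = 43.65 mg/L, and at the critical point k_r D_c = k_1 L, so D_c = (0.0978/1.40) × 43.65 = 3.049 mg/L.
Minimum DO = C_s − D_c = 8.35 − 3.049 = 5.301 mg/L.
x_c = v t_c = 1.14 m/s × 1.809 d × 86400 s/d = 178200 m ≈ 178 km.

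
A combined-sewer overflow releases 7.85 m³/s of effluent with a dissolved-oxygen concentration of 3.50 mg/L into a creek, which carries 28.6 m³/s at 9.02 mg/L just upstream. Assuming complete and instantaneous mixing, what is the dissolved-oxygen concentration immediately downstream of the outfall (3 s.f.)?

7.83 mg/L

Flow-weighted mixing: C = (Q_r C_r + Q_w C_w)/(Q_r + Q_w)
= (28.6×9.02 + 7.85×3.50)/(28.6 + 7.85) = 285.4/36.45 = 7.831 mg/L.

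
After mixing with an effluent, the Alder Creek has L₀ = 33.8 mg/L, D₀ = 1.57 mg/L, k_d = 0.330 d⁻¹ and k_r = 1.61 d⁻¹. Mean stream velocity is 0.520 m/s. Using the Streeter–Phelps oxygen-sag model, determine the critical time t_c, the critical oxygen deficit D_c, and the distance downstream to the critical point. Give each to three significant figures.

t_c ≈ 1.08 d; D_c ≈ 4.85 mg/L; x_c ≈ 48.7 km

t_c = [1/(k_r−k_d)] ln[(k_r/k_d)(1 − D₀(k_r−k_d)/(k_d L₀))]
= [1/(1.61−0.330)] ln[(1.61/0.330)(1 − 1.57×1.280/(0.330×33.8))]
= (1/1.280) ln[4.879 × 0.8198] = 0.7812 × ln(4.000) = 0.7812 × 1.386 = 1.083 d.
L(t_c) = L₀ e^(−k_d t_c) = 33.8 × 0.6995 = 23.64 mg/L, and at the critical point k_r D_c = k_d L, so D_c = (0.330/1.61) × 23.64 = 4.846 mg/L.
x_c = v t_c = 0.520 m/s × 1.083 d × 86400 s/d = 48660 m ≈ 48.7 km.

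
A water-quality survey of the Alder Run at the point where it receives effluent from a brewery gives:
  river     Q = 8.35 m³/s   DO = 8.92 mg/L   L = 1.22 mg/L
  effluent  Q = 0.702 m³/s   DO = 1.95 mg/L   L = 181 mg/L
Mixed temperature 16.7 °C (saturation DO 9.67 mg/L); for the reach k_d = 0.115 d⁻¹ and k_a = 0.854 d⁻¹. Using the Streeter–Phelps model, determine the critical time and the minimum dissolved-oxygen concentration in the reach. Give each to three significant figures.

Mixed DO = (8.35×8.92 + 0.702×1.95)/(8.35+0.702) = 75.85/9.052 = 8.379 mg/L.
Mixed L₀ = (8.35×1.22 + 0.702×181)/(9.052) = 137.2/9.052 = 15.16 mg/L.
Initial deficit D₀ = C_s − DO₀ = 9.67 − 8.379 = 1.291 mg/L.
t_c = (1/0.7390) ln[(0.854/0.115)(1 − 1.291×0.7390/(0.115×15.16))] = 1.353 × ln(3.364) = 1.642 d.
D_c = (0.115/0.854) × 15.16 × e^(−0.115×1.642) = 0.1347 × 15.16 × 0.8280 = 1.690 mg/L.
Minimum DO = 9.67 − 1.690 = 7.980 mg/L.

t_c ≈ 1.64 d; minimum DO ≈ 7.98 mg/L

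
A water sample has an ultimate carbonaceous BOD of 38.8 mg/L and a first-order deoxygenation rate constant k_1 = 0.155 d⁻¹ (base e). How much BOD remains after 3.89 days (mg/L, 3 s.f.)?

L_t = L₀ e^(−k_1 t) = 38.8 × e^(−0.155×3.89) = 38.8 × 0.5472 = 21.23 mg/L.

L ≈ 21.2 mg/L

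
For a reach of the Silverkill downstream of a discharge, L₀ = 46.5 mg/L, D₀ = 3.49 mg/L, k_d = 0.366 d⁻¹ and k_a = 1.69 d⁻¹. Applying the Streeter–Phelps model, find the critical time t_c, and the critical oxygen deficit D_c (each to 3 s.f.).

t_c = [1/(k_a−k_d)] ln[(k_a/k_d)(1 − D₀(k_a−k_d)/(k_d L₀))]
= [1/(1.69−0.366)] ln[(1.69/0.366)(1 − 3.49×1.324/(0.366×46.5))]
= (1/1.324) ln[4.617 × 0.7285] = 0.7553 × ln(3.364) = 0.7553 × 1.213 = 0.9162 d.
L(t_c) = L₀ e^(−k_d t_c) = 46.5 × 0.7151 = 33.25 mg/L, and at the critical point k_a D_c = k_d L, so D_c = (0.366/1.69) × 33.25 = 7.201 mg/L.

t_c ≈ 0.916 d; D_c ≈ 7.20 mg/L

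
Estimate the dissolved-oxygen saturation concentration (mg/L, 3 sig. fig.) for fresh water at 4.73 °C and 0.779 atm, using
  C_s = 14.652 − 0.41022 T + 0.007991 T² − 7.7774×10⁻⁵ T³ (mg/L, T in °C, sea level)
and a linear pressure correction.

At sea level: C_s = 14.652 − 0.41022×4.73 + 0.007991×4.73² − 7.7774×10⁻⁵×4.73³ = 12.88 mg/L.
Pressure correction: C_s' = 12.88 × 0.779 = 10.04 mg/L.

C_s ≈ 10.0 mg/L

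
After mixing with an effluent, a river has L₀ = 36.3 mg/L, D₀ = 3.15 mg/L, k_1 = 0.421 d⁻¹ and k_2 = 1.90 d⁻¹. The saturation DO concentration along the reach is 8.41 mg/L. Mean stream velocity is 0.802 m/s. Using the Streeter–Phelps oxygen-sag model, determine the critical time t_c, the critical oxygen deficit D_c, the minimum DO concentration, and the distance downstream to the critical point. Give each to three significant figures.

With k_2/k_1 = 4.513 and 1 − D₀(k_2−k_1)/(k_1 L₀) = 0.6951,
t_c = ln(4.513 × 0.6951) / (1.90 − 0.421) = ln(3.137) / 1.479 = 1.143/1.479 = 0.7731 d.
D_c = (k_1/k_2) L₀ e^(−k_1 t_c) = (0.421/1.90) × 36.3 × e^(−0.421×0.7731) = 0.2216 × 36.3 × 0.7222 = 5.809 mg/L.
Minimum DO = C_s − D_c = 8.41 − 5.809 = 2.601 mg/L.
x_c = v t_c = 0.802 m/s × 0.7731 d × 86400 s/d = 53570 m ≈ 53.6 km.

t_c ≈ 0.773 d; D_c ≈ 5.81 mg/L; min DO ≈ 2.60 mg/L; x_c ≈ 53.6 km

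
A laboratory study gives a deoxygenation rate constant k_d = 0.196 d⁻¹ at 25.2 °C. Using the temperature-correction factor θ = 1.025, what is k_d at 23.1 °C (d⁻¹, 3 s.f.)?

k_d ≈ 0.186 d⁻¹

k_d(T₂) = k_d(T₁) · θ^(T₂−T₁) = 0.196 × 1.025^(23.1−25.2)
= 0.196 × 1.025^-2.10 = 0.196 × 0.9495 = 0.1861 d⁻¹.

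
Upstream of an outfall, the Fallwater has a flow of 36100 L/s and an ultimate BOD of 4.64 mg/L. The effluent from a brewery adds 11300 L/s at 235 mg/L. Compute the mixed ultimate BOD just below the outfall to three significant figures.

Flow-weighted mixing: C = (Q_r C_r + Q_w C_w)/(Q_r + Q_w)
= (36100×4.64 + 11300×235)/(36100 + 11300) = 2.823×10^6/47400 = 59.56 mg/L.

59.6 mg/L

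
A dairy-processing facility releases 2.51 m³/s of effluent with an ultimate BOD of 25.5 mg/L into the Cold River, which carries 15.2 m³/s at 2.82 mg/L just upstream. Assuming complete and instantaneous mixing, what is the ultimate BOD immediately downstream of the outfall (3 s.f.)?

Flow-weighted mixing: C = (Q_r C_r + Q_w C_w)/(Q_r + Q_w)
= (15.2×2.82 + 2.51×25.5)/(15.2 + 2.51) = 106.9/17.71 = 6.034 mg/L.

6.03 mg/L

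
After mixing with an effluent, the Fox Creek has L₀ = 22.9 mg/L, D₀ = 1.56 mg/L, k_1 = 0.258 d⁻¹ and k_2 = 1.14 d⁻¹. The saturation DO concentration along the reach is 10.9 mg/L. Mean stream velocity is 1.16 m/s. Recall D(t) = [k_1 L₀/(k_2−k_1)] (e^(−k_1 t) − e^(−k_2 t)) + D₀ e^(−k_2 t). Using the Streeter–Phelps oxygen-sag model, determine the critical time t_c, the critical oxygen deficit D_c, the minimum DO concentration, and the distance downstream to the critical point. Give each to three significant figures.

t_c ≈ 1.38 d; D_c ≈ 3.63 mg/L; min DO ≈ 7.27 mg/L; x_c ≈ 139 km

t_c = [1/(k_2−k_1)] ln[(k_2/k_1)(1 − D₀(k_2−k_1)/(k_1 L₀))]
= [1/(1.14−0.258)] ln[(1.14/0.258)(1 − 1.56×0.8820/(0.258×22.9))]
= (1/0.8820) ln[4.419 × 0.7671] = 1.134 × ln(3.390) = 1.134 × 1.221 = 1.384 d.
D_c = (k_1/k_2) L₀ e^(−k_1 t_c) = (0.258/1.14) × 22.9 × e^(−0.258×1.384) = 0.2263 × 22.9 × 0.6997 = 3.626 mg/L.
Minimum DO = C_s − D_c = 10.9 − 3.626 = 7.274 mg/L.
x_c = v t_c = 1.16 m/s × 1.384 d × 86400 s/d = 138700 m ≈ 139 km.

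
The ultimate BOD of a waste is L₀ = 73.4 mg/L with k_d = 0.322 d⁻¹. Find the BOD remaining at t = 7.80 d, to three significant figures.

L ≈ 5.96 mg/L

L_t = L₀ e^(−k_d t) = 73.4 × e^(−0.322×7.80) = 73.4 × 0.08114 = 5.956 mg/L.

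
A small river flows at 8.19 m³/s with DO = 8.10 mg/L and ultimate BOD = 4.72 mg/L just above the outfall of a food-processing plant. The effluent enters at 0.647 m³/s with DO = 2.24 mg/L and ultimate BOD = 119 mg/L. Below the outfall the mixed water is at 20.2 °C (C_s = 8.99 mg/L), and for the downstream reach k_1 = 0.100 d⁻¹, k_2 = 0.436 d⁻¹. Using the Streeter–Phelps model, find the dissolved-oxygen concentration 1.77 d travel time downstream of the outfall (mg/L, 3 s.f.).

DO ≈ 6.92 mg/L

Mixed DO = (8.19×8.10 + 0.647×2.24)/(8.19+0.647) = 67.79/8.837 = 7.671 mg/L.
Mixed L₀ = (8.19×4.72 + 0.647×119)/(8.837) = 115.6/8.837 = 13.09 mg/L.
Initial deficit D₀ = C_s − DO₀ = 8.99 − 7.671 = 1.319 mg/L.
D(1.77) = [0.100×13.09/(0.436−0.100)](e^(−0.100×1.77) − e^(−0.436×1.77)) + 1.319 e^(−0.436×1.77)
= 3.895 × (0.8378 − 0.4622) + 1.319 × 0.4622 = 2.072 mg/L.
DO = 8.99 − 2.072 = 6.918 mg/L.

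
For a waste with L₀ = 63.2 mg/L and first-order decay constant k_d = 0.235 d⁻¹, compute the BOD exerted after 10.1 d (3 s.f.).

y_t = L₀(1 − e^(−k_d t)) = 63.2 × (1 − e^(−0.235×10.1))
= 63.2 × (1 − 0.09315) = 63.2 × 0.9068 = 57.31 mg/L.

y ≈ 57.3 mg/L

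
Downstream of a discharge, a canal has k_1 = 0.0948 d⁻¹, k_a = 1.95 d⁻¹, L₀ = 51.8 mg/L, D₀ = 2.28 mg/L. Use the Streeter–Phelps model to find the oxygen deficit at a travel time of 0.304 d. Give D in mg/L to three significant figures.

D ≈ 2.37 mg/L

k_1 L₀/(k_a−k_1) = 0.0948×51.8/(1.95−0.0948) = 4.911/1.855 = 2.647 mg/L.
e^(−k_1 t) = e^(−0.0948×0.3040) = 0.9716; e^(−k_a t) = e^(−1.95×0.3040) = 0.5528.
D = 2.647 × (0.9716 − 0.5528) + 2.28 × 0.5528 = 1.109 + 1.260 = 2.369 mg/L.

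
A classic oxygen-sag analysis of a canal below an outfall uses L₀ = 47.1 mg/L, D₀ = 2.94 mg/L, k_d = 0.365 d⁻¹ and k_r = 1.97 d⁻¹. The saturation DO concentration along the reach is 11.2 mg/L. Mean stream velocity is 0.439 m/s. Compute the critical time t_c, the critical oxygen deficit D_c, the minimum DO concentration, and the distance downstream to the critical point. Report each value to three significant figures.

With k_r/k_d = 5.397 and 1 − D₀(k_r−k_d)/(k_d L₀) = 0.7255,
t_c = ln(5.397 × 0.7255) / (1.97 − 0.365) = ln(3.916) / 1.605 = 1.365/1.605 = 0.8505 d.
L(t_c) = L₀ e^(−k_d t_c) = 47.1 × 0.7331 = 34.53 mg/L, and at the critical point k_r D_c = k_d L, so D_c = (0.365/1.97) × 34.53 = 6.398 mg/L.
Minimum DO = C_s − D_c = 11.2 − 6.398 = 4.802 mg/L.
x_c = v t_c = 0.439 m/s × 0.8505 d × 86400 s/d = 32260 m ≈ 32.3 km.

t_c ≈ 0.850 d; D_c ≈ 6.40 mg/L; min DO ≈ 4.80 mg/L; x_c ≈ 32.3 km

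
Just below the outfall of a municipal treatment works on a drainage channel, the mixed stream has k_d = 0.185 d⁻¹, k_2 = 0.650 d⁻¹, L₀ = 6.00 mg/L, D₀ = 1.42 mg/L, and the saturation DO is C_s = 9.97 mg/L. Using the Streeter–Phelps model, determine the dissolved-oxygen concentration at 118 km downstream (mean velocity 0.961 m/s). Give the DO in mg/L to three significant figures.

Travel time t = x/v = 118 km / (0.961 m/s) = 118000 m / 0.961 m/s = 122800 s = 1.421 d.
k_d L₀/(k_2−k_d) = 0.185×6.00/(0.650−0.185) = 1.110/0.4650 = 2.387 mg/L.
e^(−k_d t) = e^(−0.185×1.421) = 0.7688; e^(−k_2 t) = e^(−0.650×1.421) = 0.3970.
D = 2.387 × (0.7688 − 0.3970) + 1.42 × 0.3970 = 0.8875 + 0.5638 = 1.451 mg/L.
DO = C_s − D = 9.97 − 1.451 = 8.519 mg/L.

DO ≈ 8.52 mg/L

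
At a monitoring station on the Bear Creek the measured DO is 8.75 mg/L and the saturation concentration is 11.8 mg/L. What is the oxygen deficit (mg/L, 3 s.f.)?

D = C_s − C = 11.8 − 8.75 = 3.05 mg/L.

D ≈ 3.05 mg/L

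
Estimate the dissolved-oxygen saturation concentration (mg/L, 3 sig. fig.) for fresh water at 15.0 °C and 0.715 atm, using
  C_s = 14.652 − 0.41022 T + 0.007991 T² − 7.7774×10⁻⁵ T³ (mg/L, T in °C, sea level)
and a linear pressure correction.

At sea level: C_s = 14.652 − 0.41022×15.0 + 0.007991×15.0² − 7.7774×10⁻⁵×15.0³ = 10.03 mg/L.
Pressure correction: C_s' = 10.03 × 0.715 = 7.174 mg/L.

C_s ≈ 7.17 mg/L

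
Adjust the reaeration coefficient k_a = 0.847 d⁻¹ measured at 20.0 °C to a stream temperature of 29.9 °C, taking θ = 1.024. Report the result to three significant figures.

k_a(T₂) = k_a(T₁) · θ^(T₂−T₁) = 0.847 × 1.024^(29.9−20.0)
= 0.847 × 1.024^9.90 = 0.847 × 1.265 = 1.071 d⁻¹.

k_a ≈ 1.07 d⁻¹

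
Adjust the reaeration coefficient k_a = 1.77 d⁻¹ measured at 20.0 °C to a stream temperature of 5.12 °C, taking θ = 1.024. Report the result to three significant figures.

k_a ≈ 1.24 d⁻¹

k_a(T₂) = k_a(T₁) · θ^(T₂−T₁) = 1.77 × 1.024^(5.12−20.0)
= 1.77 × 1.024^-14.9 = 1.77 × 0.7026 = 1.244 d⁻¹.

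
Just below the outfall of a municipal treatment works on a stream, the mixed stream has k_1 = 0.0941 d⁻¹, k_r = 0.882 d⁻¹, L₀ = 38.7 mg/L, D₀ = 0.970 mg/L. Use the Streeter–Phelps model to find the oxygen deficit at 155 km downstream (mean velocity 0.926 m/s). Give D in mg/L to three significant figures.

Travel time t = x/v = 155 km / (0.926 m/s) = 155000 m / 0.926 m/s = 167400 s = 1.937 d.
k_1 L₀/(k_r−k_1) = 0.0941×38.7/(0.882−0.0941) = 3.642/0.7879 = 4.622 mg/L.
e^(−k_1 t) = e^(−0.0941×1.937) = 0.8333; e^(−k_r t) = e^(−0.882×1.937) = 0.1811.
D = 4.622 × (0.8333 − 0.1811) + 0.970 × 0.1811 = 3.015 + 0.1757 = 3.190 mg/L.

D ≈ 3.19 mg/L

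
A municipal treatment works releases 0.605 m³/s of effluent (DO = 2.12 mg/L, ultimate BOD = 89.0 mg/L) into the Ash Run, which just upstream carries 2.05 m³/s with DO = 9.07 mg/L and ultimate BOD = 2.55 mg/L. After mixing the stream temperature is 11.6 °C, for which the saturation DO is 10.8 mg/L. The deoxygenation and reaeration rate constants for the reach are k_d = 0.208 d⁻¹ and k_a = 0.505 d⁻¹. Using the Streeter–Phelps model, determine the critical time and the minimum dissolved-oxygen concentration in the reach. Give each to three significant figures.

Mixed DO = (2.05×9.07 + 0.605×2.12)/(2.05+0.605) = 19.88/2.655 = 7.486 mg/L.
Mixed L₀ = (2.05×2.55 + 0.605×89.0)/(2.655) = 59.07/2.655 = 22.25 mg/L.
Initial deficit D₀ = C_s − DO₀ = 10.8 − 7.486 = 3.314 mg/L.
t_c = (1/0.2970) ln[(0.505/0.208)(1 − 3.314×0.2970/(0.208×22.25))] = 3.367 × ln(1.912) = 2.182 d.
D_c = (0.208/0.505) × 22.25 × e^(−0.208×2.182) = 0.4119 × 22.25 × 0.6352 = 5.821 mg/L.
Minimum DO = 10.8 − 5.821 = 4.979 mg/L.

t_c ≈ 2.18 d; minimum DO ≈ 4.98 mg/L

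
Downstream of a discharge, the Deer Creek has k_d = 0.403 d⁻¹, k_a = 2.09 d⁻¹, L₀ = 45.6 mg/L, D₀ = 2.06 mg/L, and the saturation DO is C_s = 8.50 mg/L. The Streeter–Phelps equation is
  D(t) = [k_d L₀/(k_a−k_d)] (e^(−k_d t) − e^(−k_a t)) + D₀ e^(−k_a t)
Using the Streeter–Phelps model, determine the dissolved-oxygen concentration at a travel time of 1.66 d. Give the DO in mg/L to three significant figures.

DO ≈ 3.20 mg/L

k_d L₀/(k_a−k_d) = 0.403×45.6/(2.09−0.403) = 18.38/1.687 = 10.89 mg/L.
e^(−k_d t) = e^(−0.403×1.660) = 0.5122; e^(−k_a t) = e^(−2.09×1.660) = 0.03114.
D = 10.89 × (0.5122 − 0.03114) + 2.06 × 0.03114 = 5.241 + 0.06414 = 5.305 mg/L.
DO = C_s − D = 8.50 − 5.305 = 3.195 mg/L.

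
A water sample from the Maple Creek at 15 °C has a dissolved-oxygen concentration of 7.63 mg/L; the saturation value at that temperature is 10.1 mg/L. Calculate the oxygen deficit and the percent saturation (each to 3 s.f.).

D ≈ 2.47 mg/L; 75.5 % saturation

D = C_s − C = 10.1 − 7.63 = 2.47 mg/L.
% saturation = 7.63/10.1 × 100 = 75.5 %.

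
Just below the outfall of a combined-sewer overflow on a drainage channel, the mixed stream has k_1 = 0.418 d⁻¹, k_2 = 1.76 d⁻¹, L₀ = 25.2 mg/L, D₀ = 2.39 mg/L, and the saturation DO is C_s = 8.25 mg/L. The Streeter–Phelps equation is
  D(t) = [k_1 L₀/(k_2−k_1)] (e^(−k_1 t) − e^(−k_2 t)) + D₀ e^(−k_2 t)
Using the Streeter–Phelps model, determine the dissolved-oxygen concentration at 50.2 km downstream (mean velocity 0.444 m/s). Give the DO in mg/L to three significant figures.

DO ≈ 4.25 mg/L

Travel time t = x/v = 50.2 km / (0.444 m/s) = 50200 m / 0.444 m/s = 113100 s = 1.309 d.
k_1 L₀/(k_2−k_1) = 0.418×25.2/(1.76−0.418) = 10.53/1.342 = 7.849 mg/L.
e^(−k_1 t) = e^(−0.418×1.309) = 0.5787; e^(−k_2 t) = e^(−1.76×1.309) = 0.09994.
D = 7.849 × (0.5787 − 0.09994) + 2.39 × 0.09994 = 3.758 + 0.2389 = 3.997 mg/L.
DO = C_s − D = 8.25 − 3.997 = 4.253 mg/L.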